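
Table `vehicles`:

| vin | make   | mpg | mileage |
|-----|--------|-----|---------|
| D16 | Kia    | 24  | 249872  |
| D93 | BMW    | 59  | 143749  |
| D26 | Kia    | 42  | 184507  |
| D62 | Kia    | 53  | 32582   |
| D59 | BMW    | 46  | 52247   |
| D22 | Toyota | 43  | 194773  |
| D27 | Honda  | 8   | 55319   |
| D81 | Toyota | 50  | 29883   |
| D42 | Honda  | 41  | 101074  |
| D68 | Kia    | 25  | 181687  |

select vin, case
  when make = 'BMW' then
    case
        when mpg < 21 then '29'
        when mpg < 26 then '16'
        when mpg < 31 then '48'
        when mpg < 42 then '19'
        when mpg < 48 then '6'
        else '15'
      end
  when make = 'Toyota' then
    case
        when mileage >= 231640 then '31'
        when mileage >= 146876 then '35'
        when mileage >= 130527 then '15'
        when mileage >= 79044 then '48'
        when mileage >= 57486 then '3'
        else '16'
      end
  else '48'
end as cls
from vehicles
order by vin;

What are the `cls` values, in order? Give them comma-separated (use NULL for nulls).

vin=D16: make='Kia' → outer ELSE → 48
vin=D22: make='Toyota' → inner[mileage >= 146876] → 35
vin=D26: make='Kia' → outer ELSE → 48
vin=D27: make='Honda' → outer ELSE → 48
vin=D42: make='Honda' → outer ELSE → 48
vin=D59: make='BMW' → inner[mpg < 48] → 6
vin=D62: make='Kia' → outer ELSE → 48
vin=D68: make='Kia' → outer ELSE → 48
vin=D81: make='Toyota' → inner[ELSE] → 16
vin=D93: make='BMW' → inner[ELSE] → 15

48, 35, 48, 48, 48, 6, 48, 48, 16, 15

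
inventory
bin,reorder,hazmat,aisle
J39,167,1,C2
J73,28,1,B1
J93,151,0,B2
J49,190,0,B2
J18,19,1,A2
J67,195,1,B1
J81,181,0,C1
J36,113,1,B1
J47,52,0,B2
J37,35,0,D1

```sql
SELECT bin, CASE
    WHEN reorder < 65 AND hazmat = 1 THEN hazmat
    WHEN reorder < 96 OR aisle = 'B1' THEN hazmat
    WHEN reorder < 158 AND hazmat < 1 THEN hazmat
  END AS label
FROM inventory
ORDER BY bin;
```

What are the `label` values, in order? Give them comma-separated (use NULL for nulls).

bin=J18: reorder < 65 AND hazmat = 1 → 1
bin=J36: reorder < 96 OR aisle = 'B1' → 1
bin=J37: reorder < 96 OR aisle = 'B1' → 0
bin=J39: (no match → NULL) → NULL
bin=J47: reorder < 96 OR aisle = 'B1' → 0
bin=J49: (no match → NULL) → NULL
bin=J67: reorder < 96 OR aisle = 'B1' → 1
bin=J73: reorder < 65 AND hazmat = 1 → 1
bin=J81: (no match → NULL) → NULL
bin=J93: reorder < 158 AND hazmat < 1 → 0

1, 1, 0, NULL, 0, NULL, 1, 1, NULL, 0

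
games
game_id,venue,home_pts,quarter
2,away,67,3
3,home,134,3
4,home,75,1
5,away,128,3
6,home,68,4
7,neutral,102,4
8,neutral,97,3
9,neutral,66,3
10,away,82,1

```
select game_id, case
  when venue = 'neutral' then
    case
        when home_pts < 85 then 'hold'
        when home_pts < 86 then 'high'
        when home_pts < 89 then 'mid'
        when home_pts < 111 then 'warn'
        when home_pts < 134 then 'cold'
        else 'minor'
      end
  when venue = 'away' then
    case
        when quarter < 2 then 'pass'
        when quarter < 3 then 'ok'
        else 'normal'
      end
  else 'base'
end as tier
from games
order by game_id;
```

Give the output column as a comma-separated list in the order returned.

normal, base, base, normal, base, warn, warn, hold, pass

game_id=2: venue='away' → inner[ELSE] → normal
game_id=3: venue='home' → outer ELSE → base
game_id=4: venue='home' → outer ELSE → base
game_id=5: venue='away' → inner[ELSE] → normal
game_id=6: venue='home' → outer ELSE → base
game_id=7: venue='neutral' → inner[home_pts < 111] → warn
game_id=8: venue='neutral' → inner[home_pts < 111] → warn
game_id=9: venue='neutral' → inner[home_pts < 85] → hold
game_id=10: venue='away' → inner[quarter < 2] → pass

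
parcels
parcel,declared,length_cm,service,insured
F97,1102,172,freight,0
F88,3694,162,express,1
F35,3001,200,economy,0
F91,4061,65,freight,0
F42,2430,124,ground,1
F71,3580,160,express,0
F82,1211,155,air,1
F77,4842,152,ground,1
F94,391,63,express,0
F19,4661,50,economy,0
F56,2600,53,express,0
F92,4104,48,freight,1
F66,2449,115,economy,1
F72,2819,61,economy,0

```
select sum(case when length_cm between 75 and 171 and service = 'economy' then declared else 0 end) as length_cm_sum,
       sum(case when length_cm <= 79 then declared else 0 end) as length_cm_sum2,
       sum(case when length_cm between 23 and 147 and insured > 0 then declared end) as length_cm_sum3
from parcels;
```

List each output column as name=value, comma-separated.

[length_cm_sum: length_cm between 75 and 171 and service = 'economy']
parcel=F97: ✗
parcel=F88: ✗
parcel=F35: ✗
parcel=F91: ✗
parcel=F42: ✗
parcel=F71: ✗
parcel=F82: ✗
parcel=F77: ✗
parcel=F94: ✗
parcel=F19: ✗
parcel=F56: ✗
parcel=F92: ✗
parcel=F66: ✓ → 2449
parcel=F72: ✗
length_cm_sum = 2449
—
[length_cm_sum2: length_cm <= 79]
parcel=F97: ✗
parcel=F88: ✗
parcel=F35: ✗
parcel=F91: ✓ → 4061
parcel=F42: ✗
parcel=F71: ✗
parcel=F82: ✗
parcel=F77: ✗
parcel=F94: ✓ → 391
parcel=F19: ✓ → 4661
parcel=F56: ✓ → 2600
parcel=F92: ✓ → 4104
parcel=F66: ✗
parcel=F72: ✓ → 2819
length_cm_sum2 = 4061 + 391 + 4661 + 2600 + 4104 + 2819 = 18636
—
[length_cm_sum3: length_cm between 23 and 147 and insured > 0]
parcel=F97: ✗
parcel=F88: ✗
parcel=F35: ✗
parcel=F91: ✗
parcel=F42: ✓ → 2430
parcel=F71: ✗
parcel=F82: ✗
parcel=F77: ✗
parcel=F94: ✗
parcel=F19: ✗
parcel=F56: ✗
parcel=F92: ✓ → 4104
parcel=F66: ✓ → 2449
parcel=F72: ✗
length_cm_sum3 = 2430 + 4104 + 2449 = 8983

length_cm_sum=2449, length_cm_sum2=18636, length_cm_sum3=8983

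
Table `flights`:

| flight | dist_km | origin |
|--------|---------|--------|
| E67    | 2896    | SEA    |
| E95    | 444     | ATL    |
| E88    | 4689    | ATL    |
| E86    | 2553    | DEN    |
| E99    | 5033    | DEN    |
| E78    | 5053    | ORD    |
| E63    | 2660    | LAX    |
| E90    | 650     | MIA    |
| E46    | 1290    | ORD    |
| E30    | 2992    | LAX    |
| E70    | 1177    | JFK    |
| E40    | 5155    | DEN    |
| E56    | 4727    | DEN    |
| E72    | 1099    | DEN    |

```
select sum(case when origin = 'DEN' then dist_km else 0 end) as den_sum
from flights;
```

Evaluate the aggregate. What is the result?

flight=E67: ✗
flight=E95: ✗
flight=E88: ✗
flight=E86: ✓ → 2553
flight=E99: ✓ → 5033
flight=E78: ✗
flight=E63: ✗
flight=E90: ✗
flight=E46: ✗
flight=E30: ✗
flight=E70: ✗
flight=E40: ✓ → 5155
flight=E56: ✓ → 4727
flight=E72: ✓ → 1099
den_sum = 2553 + 5033 + 5155 + 4727 + 1099 = 18567

18567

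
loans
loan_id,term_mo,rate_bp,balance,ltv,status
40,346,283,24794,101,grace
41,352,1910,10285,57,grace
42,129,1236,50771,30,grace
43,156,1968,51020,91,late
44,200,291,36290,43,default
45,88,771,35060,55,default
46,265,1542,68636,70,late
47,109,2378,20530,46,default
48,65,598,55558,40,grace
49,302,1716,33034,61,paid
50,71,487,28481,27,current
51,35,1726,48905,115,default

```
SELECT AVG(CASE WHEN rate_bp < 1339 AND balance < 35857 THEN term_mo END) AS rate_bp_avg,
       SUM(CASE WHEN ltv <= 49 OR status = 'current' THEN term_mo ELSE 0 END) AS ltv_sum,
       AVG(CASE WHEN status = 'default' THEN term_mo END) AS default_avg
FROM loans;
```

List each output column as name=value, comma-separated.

[rate_bp_avg: rate_bp < 1339 AND balance < 35857]
loan_id=40: ✓ → 346
loan_id=41: ✗
loan_id=42: ✗
loan_id=43: ✗
loan_id=44: ✗
loan_id=45: ✓ → 88
loan_id=46: ✗
loan_id=47: ✗
loan_id=48: ✗
loan_id=49: ✗
loan_id=50: ✓ → 71
loan_id=51: ✗
rate_bp_avg = (346 + 88 + 71) / 3 = 168.3333333333
—
[ltv_sum: ltv <= 49 OR status = 'current']
loan_id=40: ✗
loan_id=41: ✗
loan_id=42: ✓ → 129
loan_id=43: ✗
loan_id=44: ✓ → 200
loan_id=45: ✗
loan_id=46: ✗
loan_id=47: ✓ → 109
loan_id=48: ✓ → 65
loan_id=49: ✗
loan_id=50: ✓ → 71
loan_id=51: ✗
ltv_sum = 129 + 200 + 109 + 65 + 71 = 574
—
[default_avg: status = 'default']
loan_id=40: ✗
loan_id=41: ✗
loan_id=42: ✗
loan_id=43: ✗
loan_id=44: ✓ → 200
loan_id=45: ✓ → 88
loan_id=46: ✗
loan_id=47: ✓ → 109
loan_id=48: ✗
loan_id=49: ✗
loan_id=50: ✗
loan_id=51: ✓ → 35
default_avg = (200 + 88 + 109 + 35) / 4 = 108

rate_bp_avg=168.3333333333, ltv_sum=574, default_avg=108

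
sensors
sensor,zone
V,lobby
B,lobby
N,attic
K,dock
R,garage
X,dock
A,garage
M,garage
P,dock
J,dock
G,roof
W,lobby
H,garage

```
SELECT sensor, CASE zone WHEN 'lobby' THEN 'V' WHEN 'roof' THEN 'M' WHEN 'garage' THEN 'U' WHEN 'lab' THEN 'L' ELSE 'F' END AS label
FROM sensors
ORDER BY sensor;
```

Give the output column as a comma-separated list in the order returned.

U, V, M, U, F, F, U, F, F, U, V, V, F

sensor=A: zone='garage' → U
sensor=B: zone='lobby' → V
sensor=G: zone='roof' → M
sensor=H: zone='garage' → U
sensor=J: ELSE → F
sensor=K: ELSE → F
sensor=M: zone='garage' → U
sensor=N: ELSE → F
sensor=P: ELSE → F
sensor=R: zone='garage' → U
sensor=V: zone='lobby' → V
sensor=W: zone='lobby' → V
sensor=X: ELSE → F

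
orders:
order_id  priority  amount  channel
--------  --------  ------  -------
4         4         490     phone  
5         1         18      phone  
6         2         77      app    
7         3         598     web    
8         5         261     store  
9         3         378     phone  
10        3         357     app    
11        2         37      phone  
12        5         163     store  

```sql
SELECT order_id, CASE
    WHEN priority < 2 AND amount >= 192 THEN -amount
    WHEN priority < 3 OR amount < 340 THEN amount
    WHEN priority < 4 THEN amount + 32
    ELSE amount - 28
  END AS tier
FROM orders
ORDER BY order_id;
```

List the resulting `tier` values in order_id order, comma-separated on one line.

order_id=4: ELSE → 462
order_id=5: priority < 3 OR amount < 340 → 18
order_id=6: priority < 3 OR amount < 340 → 77
order_id=7: priority < 4 → 630
order_id=8: priority < 3 OR amount < 340 → 261
order_id=9: priority < 4 → 410
order_id=10: priority < 4 → 389
order_id=11: priority < 3 OR amount < 340 → 37
order_id=12: priority < 3 OR amount < 340 → 163

462, 18, 77, 630, 261, 410, 389, 37, 163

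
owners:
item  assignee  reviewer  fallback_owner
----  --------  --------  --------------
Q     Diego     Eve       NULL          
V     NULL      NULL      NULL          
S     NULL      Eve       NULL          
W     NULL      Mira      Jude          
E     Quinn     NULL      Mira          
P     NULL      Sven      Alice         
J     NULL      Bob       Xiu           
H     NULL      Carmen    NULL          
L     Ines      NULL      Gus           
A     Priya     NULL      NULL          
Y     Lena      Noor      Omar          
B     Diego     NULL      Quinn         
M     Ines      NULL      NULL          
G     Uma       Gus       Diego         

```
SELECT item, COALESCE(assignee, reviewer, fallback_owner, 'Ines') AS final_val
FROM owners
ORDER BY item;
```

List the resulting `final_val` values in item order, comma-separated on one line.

item=A: assignee=Priya → Priya
item=B: assignee=Diego → Diego
item=E: assignee=Quinn → Quinn
item=G: assignee=Uma → Uma
item=H: assignee=NULL, reviewer=Carmen → Carmen
item=J: assignee=NULL, reviewer=Bob → Bob
item=L: assignee=Ines → Ines
item=M: assignee=Ines → Ines
item=P: assignee=NULL, reviewer=Sven → Sven
item=Q: assignee=Diego → Diego
item=S: assignee=NULL, reviewer=Eve → Eve
item=V: assignee=NULL, reviewer=NULL, fallback_owner=NULL, → literal Ines → Ines
item=W: assignee=NULL, reviewer=Mira → Mira
item=Y: assignee=Lena → Lena

Priya, Diego, Quinn, Uma, Carmen, Bob, Ines, Ines, Sven, Diego, Eve, Ines, Mira, Lena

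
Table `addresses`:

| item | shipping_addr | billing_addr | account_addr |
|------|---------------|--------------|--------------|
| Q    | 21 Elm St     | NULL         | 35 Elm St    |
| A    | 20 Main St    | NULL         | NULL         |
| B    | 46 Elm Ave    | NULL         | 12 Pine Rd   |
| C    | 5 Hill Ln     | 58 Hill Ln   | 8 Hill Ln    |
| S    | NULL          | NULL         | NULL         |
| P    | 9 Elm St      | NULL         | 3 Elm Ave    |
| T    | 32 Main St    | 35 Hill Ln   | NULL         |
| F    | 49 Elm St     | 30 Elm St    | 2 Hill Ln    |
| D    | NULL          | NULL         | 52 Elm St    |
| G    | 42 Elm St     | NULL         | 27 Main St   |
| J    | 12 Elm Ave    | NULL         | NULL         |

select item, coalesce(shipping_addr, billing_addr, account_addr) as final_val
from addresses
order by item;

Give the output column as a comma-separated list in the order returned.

20 Main St, 46 Elm Ave, 5 Hill Ln, 52 Elm St, 49 Elm St, 42 Elm St, 12 Elm Ave, 9 Elm St, 21 Elm St, NULL, 32 Main St

item=A: shipping_addr=20 Main St → 20 Main St
item=B: shipping_addr=46 Elm Ave → 46 Elm Ave
item=C: shipping_addr=5 Hill Ln → 5 Hill Ln
item=D: shipping_addr=NULL, billing_addr=NULL, account_addr=52 Elm St → 52 Elm St
item=F: shipping_addr=49 Elm St → 49 Elm St
item=G: shipping_addr=42 Elm St → 42 Elm St
item=J: shipping_addr=12 Elm Ave → 12 Elm Ave
item=P: shipping_addr=9 Elm St → 9 Elm St
item=Q: shipping_addr=21 Elm St → 21 Elm St
item=S: shipping_addr=NULL, billing_addr=NULL, account_addr=NULL (all NULL) → NULL
item=T: shipping_addr=32 Main St → 32 Main St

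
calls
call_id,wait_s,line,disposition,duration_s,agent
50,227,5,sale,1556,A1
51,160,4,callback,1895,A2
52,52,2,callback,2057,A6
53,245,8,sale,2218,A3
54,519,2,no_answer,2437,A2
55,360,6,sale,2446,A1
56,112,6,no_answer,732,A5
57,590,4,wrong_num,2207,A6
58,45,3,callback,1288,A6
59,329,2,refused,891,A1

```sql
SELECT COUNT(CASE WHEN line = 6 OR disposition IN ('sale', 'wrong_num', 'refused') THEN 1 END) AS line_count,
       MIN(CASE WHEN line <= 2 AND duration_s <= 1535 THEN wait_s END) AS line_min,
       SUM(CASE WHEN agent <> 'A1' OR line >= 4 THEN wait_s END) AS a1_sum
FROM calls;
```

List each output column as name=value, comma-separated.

line_count=6, line_min=329, a1_sum=2310

[line_count: line = 6 OR disposition IN ('sale', 'wrong_num', 'refused')]
call_id=50: ✓ → 1
call_id=51: ✗
call_id=52: ✗
call_id=53: ✓ → 1
call_id=54: ✗
call_id=55: ✓ → 1
call_id=56: ✓ → 1
call_id=57: ✓ → 1
call_id=58: ✗
call_id=59: ✓ → 1
line_count = COUNT(1, 1, 1, 1, 1, 1) = 6
—
[line_min: line <= 2 AND duration_s <= 1535]
call_id=50: ✗
call_id=51: ✗
call_id=52: ✗
call_id=53: ✗
call_id=54: ✗
call_id=55: ✗
call_id=56: ✗
call_id=57: ✗
call_id=58: ✗
call_id=59: ✓ → 329
line_min = MIN(329) = 329
—
[a1_sum: agent <> 'A1' OR line >= 4]
call_id=50: ✓ → 227
call_id=51: ✓ → 160
call_id=52: ✓ → 52
call_id=53: ✓ → 245
call_id=54: ✓ → 519
call_id=55: ✓ → 360
call_id=56: ✓ → 112
call_id=57: ✓ → 590
call_id=58: ✓ → 45
call_id=59: ✗
a1_sum = 227 + 160 + 52 + 245 + 519 + 360 + 112 + 590 + 45 = 2310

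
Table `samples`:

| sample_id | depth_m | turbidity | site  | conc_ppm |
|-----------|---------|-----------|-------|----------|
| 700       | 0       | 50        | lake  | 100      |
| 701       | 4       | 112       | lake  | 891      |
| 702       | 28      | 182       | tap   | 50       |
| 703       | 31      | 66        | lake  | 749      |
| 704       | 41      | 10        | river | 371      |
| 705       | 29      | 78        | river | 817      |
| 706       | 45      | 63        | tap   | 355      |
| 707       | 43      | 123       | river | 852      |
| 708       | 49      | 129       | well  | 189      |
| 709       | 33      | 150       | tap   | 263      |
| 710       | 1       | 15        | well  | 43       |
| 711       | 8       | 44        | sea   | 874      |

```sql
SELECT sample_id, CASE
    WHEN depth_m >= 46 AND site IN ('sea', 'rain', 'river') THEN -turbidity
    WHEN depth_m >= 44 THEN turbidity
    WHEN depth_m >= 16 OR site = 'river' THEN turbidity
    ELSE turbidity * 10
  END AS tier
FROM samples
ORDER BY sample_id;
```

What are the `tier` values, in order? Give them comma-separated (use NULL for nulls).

500, 1120, 182, 66, 10, 78, 63, 123, 129, 150, 150, 440

sample_id=700: ELSE → 500
sample_id=701: ELSE → 1120
sample_id=702: depth_m >= 16 OR site = 'river' → 182
sample_id=703: depth_m >= 16 OR site = 'river' → 66
sample_id=704: depth_m >= 16 OR site = 'river' → 10
sample_id=705: depth_m >= 16 OR site = 'river' → 78
sample_id=706: depth_m >= 44 → 63
sample_id=707: depth_m >= 16 OR site = 'river' → 123
sample_id=708: depth_m >= 44 → 129
sample_id=709: depth_m >= 16 OR site = 'river' → 150
sample_id=710: ELSE → 150
sample_id=711: ELSE → 440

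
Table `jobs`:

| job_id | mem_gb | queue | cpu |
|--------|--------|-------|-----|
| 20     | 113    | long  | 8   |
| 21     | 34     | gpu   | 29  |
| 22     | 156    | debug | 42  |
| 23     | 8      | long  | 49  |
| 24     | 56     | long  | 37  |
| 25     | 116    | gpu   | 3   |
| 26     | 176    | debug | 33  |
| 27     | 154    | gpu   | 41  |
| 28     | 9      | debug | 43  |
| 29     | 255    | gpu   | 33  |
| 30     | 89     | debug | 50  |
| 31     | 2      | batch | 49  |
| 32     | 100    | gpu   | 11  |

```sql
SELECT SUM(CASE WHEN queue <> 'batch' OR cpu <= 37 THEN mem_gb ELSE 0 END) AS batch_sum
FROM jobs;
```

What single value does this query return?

1266

job_id=20: ✓ → 113
job_id=21: ✓ → 34
job_id=22: ✓ → 156
job_id=23: ✓ → 8
job_id=24: ✓ → 56
job_id=25: ✓ → 116
job_id=26: ✓ → 176
job_id=27: ✓ → 154
job_id=28: ✓ → 9
job_id=29: ✓ → 255
job_id=30: ✓ → 89
job_id=31: ✗
job_id=32: ✓ → 100
batch_sum = 113 + 34 + 156 + 8 + 56 + 116 + 176 + 154 + 9 + 255 + 89 + 100 = 1266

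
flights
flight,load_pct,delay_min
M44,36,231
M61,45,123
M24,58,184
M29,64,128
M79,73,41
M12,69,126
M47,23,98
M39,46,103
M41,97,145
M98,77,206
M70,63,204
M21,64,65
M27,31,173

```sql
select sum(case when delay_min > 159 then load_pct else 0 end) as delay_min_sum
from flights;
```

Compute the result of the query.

265

flight=M44: ✓ → 36
flight=M61: ✗
flight=M24: ✓ → 58
flight=M29: ✗
flight=M79: ✗
flight=M12: ✗
flight=M47: ✗
flight=M39: ✗
flight=M41: ✗
flight=M98: ✓ → 77
flight=M70: ✓ → 63
flight=M21: ✗
flight=M27: ✓ → 31
delay_min_sum = 36 + 58 + 77 + 63 + 31 = 265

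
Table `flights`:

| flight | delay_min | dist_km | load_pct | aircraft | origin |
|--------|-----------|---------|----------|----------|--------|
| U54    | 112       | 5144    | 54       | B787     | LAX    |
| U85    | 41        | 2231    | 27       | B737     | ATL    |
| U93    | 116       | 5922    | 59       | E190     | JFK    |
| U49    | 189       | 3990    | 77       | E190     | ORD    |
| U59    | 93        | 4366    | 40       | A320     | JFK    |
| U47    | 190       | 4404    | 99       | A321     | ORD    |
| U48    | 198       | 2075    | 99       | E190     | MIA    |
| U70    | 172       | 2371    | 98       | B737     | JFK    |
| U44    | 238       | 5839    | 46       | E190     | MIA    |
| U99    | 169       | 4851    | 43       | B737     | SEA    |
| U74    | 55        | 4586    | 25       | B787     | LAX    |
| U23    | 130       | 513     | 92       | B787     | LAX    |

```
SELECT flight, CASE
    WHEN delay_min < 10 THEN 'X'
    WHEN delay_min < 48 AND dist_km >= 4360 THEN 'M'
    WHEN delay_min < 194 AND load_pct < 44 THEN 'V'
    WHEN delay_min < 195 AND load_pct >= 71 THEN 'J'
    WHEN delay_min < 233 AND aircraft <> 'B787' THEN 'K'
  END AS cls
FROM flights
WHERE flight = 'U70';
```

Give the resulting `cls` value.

J

flight = U70: delay_min=172, dist_km=2371, load_pct=98, aircraft=B737, origin=JFK.
delay_min < 10 → false
delay_min < 48 AND dist_km >= 4360 → false
delay_min < 194 AND load_pct < 44 → false
delay_min < 195 AND load_pct >= 71 → true → J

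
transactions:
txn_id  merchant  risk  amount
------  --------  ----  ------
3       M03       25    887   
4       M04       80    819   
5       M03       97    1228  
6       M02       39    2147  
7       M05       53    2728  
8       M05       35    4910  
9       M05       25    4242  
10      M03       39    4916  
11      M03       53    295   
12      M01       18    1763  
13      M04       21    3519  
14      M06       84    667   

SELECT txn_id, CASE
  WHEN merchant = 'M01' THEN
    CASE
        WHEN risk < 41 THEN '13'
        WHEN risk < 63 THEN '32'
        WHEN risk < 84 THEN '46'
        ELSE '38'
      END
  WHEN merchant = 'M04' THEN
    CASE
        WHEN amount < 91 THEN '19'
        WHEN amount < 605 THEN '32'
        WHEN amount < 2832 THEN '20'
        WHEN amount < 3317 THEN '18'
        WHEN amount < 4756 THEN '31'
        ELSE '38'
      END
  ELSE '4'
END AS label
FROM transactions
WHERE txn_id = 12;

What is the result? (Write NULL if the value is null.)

13

txn_id = 12: merchant=M01, risk=18, amount=1763.
merchant='M01' → inner[risk < 41] → 13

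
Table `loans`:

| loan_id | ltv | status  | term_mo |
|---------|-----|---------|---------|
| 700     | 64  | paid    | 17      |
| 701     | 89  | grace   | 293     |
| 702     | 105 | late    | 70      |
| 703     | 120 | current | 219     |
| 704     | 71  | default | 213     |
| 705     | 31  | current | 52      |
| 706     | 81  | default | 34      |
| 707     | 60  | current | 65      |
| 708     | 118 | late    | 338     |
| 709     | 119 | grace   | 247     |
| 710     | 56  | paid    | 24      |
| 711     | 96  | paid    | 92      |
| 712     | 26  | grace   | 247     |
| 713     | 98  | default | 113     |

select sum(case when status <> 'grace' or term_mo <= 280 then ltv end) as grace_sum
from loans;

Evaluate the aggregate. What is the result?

1045

loan_id=700: ✓ → 64
loan_id=701: ✗
loan_id=702: ✓ → 105
loan_id=703: ✓ → 120
loan_id=704: ✓ → 71
loan_id=705: ✓ → 31
loan_id=706: ✓ → 81
loan_id=707: ✓ → 60
loan_id=708: ✓ → 118
loan_id=709: ✓ → 119
loan_id=710: ✓ → 56
loan_id=711: ✓ → 96
loan_id=712: ✓ → 26
loan_id=713: ✓ → 98
grace_sum = 64 + 105 + 120 + 71 + 31 + 81 + 60 + 118 + 119 + 56 + 96 + 26 + 98 = 1045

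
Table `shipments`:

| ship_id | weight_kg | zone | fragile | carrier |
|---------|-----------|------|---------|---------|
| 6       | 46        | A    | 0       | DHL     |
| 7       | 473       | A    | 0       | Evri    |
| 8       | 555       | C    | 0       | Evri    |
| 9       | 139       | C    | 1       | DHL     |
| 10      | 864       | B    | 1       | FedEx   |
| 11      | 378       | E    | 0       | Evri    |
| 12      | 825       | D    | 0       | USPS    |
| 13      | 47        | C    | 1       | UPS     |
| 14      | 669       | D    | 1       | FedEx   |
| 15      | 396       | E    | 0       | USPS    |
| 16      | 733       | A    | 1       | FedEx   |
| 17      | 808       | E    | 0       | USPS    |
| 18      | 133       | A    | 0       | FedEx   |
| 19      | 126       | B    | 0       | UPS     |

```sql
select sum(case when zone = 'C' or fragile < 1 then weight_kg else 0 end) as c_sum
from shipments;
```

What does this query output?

3926

ship_id=6: ✓ → 46
ship_id=7: ✓ → 473
ship_id=8: ✓ → 555
ship_id=9: ✓ → 139
ship_id=10: ✗
ship_id=11: ✓ → 378
ship_id=12: ✓ → 825
ship_id=13: ✓ → 47
ship_id=14: ✗
ship_id=15: ✓ → 396
ship_id=16: ✗
ship_id=17: ✓ → 808
ship_id=18: ✓ → 133
ship_id=19: ✓ → 126
c_sum = 46 + 473 + 555 + 139 + 378 + 825 + 47 + 396 + 808 + 133 + 126 = 3926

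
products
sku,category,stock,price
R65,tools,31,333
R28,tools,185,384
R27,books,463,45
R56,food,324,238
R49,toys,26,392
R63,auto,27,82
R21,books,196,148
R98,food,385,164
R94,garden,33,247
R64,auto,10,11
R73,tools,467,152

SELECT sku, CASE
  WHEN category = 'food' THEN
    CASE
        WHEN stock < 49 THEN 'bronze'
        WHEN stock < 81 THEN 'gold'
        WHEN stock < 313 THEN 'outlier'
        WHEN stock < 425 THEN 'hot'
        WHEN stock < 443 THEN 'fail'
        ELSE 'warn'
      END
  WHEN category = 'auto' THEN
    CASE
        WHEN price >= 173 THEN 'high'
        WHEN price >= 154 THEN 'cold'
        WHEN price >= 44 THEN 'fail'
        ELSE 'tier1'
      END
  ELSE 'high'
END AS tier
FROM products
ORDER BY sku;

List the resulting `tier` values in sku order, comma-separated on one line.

sku=R21: category='books' → outer ELSE → high
sku=R27: category='books' → outer ELSE → high
sku=R28: category='tools' → outer ELSE → high
sku=R49: category='toys' → outer ELSE → high
sku=R56: category='food' → inner[stock < 425] → hot
sku=R63: category='auto' → inner[price >= 44] → fail
sku=R64: category='auto' → inner[ELSE] → tier1
sku=R65: category='tools' → outer ELSE → high
sku=R73: category='tools' → outer ELSE → high
sku=R94: category='garden' → outer ELSE → high
sku=R98: category='food' → inner[stock < 425] → hot

high, high, high, high, hot, fail, tier1, high, high, high, hot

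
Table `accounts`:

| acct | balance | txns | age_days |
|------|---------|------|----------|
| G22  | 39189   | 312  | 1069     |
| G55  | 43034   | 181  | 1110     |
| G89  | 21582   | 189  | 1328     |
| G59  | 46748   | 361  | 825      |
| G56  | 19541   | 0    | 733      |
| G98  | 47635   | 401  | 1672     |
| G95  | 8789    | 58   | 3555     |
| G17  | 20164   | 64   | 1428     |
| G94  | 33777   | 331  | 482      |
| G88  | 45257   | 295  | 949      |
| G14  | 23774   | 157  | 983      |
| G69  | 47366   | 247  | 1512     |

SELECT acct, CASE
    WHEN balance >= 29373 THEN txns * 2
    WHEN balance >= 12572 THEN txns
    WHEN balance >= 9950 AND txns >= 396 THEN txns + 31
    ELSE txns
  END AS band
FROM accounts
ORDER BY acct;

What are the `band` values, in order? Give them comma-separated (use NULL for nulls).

157, 64, 624, 362, 0, 722, 494, 590, 189, 662, 58, 802

acct=G14: balance >= 12572 → 157
acct=G17: balance >= 12572 → 64
acct=G22: balance >= 29373 → 624
acct=G55: balance >= 29373 → 362
acct=G56: balance >= 12572 → 0
acct=G59: balance >= 29373 → 722
acct=G69: balance >= 29373 → 494
acct=G88: balance >= 29373 → 590
acct=G89: balance >= 12572 → 189
acct=G94: balance >= 29373 → 662
acct=G95: ELSE → 58
acct=G98: balance >= 29373 → 802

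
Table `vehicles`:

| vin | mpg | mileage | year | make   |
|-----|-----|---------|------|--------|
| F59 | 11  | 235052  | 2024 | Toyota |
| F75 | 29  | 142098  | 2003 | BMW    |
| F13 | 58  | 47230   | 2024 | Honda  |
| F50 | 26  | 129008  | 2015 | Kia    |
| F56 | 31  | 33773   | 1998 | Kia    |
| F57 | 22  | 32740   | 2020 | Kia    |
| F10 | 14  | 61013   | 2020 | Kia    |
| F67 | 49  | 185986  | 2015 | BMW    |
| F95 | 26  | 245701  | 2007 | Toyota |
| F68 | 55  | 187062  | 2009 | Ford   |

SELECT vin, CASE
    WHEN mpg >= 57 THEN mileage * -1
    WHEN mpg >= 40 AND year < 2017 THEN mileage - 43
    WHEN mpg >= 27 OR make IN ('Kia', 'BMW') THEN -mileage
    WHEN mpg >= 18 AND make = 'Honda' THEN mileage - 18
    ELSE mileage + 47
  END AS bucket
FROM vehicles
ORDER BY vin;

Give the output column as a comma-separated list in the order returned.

-61013, -47230, -129008, -33773, -32740, 235099, 185943, 187019, -142098, 245748

vin=F10: mpg >= 27 OR make IN ('Kia', 'BMW') → -61013
vin=F13: mpg >= 57 → -47230
vin=F50: mpg >= 27 OR make IN ('Kia', 'BMW') → -129008
vin=F56: mpg >= 27 OR make IN ('Kia', 'BMW') → -33773
vin=F57: mpg >= 27 OR make IN ('Kia', 'BMW') → -32740
vin=F59: ELSE → 235099
vin=F67: mpg >= 40 AND year < 2017 → 185943
vin=F68: mpg >= 40 AND year < 2017 → 187019
vin=F75: mpg >= 27 OR make IN ('Kia', 'BMW') → -142098
vin=F95: ELSE → 245748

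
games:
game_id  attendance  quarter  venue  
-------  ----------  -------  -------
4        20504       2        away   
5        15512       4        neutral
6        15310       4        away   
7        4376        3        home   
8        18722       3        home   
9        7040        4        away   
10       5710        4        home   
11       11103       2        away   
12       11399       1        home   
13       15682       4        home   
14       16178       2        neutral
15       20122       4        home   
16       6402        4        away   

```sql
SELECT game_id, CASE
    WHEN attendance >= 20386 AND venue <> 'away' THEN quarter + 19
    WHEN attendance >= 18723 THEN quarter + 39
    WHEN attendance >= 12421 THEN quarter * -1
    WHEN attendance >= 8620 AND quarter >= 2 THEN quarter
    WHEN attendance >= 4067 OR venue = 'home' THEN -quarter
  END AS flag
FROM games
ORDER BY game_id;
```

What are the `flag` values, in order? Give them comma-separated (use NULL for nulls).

41, -4, -4, -3, -3, -4, -4, 2, -1, -4, -2, 43, -4

game_id=4: attendance >= 18723 → 41
game_id=5: attendance >= 12421 → -4
game_id=6: attendance >= 12421 → -4
game_id=7: attendance >= 4067 OR venue = 'home' → -3
game_id=8: attendance >= 12421 → -3
game_id=9: attendance >= 4067 OR venue = 'home' → -4
game_id=10: attendance >= 4067 OR venue = 'home' → -4
game_id=11: attendance >= 8620 AND quarter >= 2 → 2
game_id=12: attendance >= 4067 OR venue = 'home' → -1
game_id=13: attendance >= 12421 → -4
game_id=14: attendance >= 12421 → -2
game_id=15: attendance >= 18723 → 43
game_id=16: attendance >= 4067 OR venue = 'home' → -4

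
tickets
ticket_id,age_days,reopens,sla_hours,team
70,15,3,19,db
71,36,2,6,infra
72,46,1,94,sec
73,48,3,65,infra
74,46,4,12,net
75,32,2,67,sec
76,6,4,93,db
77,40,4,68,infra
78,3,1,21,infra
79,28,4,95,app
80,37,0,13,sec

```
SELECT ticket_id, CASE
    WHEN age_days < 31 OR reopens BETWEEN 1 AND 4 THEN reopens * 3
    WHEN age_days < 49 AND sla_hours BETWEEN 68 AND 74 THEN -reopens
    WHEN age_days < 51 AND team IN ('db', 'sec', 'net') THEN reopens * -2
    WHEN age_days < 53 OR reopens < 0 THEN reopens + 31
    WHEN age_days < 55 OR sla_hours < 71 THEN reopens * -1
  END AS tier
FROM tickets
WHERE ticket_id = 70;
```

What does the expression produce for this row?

9

ticket_id = 70: age_days=15, reopens=3, sla_hours=19, team=db.
age_days < 31 OR reopens BETWEEN 1 AND 4 → true → 9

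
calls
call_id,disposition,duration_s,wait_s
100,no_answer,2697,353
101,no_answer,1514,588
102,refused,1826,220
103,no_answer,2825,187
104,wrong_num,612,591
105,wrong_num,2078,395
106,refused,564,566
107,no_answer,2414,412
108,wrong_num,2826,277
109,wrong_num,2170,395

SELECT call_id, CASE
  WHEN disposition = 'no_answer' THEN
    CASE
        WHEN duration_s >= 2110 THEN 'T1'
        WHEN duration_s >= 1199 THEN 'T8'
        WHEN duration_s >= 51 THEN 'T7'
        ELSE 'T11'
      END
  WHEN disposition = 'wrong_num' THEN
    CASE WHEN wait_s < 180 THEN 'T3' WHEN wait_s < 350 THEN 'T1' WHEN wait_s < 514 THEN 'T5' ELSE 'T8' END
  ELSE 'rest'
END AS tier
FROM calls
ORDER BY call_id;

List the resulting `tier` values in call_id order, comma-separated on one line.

call_id=100: disposition='no_answer' → inner[duration_s >= 2110] → T1
call_id=101: disposition='no_answer' → inner[duration_s >= 1199] → T8
call_id=102: disposition='refused' → outer ELSE → rest
call_id=103: disposition='no_answer' → inner[duration_s >= 2110] → T1
call_id=104: disposition='wrong_num' → inner[ELSE] → T8
call_id=105: disposition='wrong_num' → inner[wait_s < 514] → T5
call_id=106: disposition='refused' → outer ELSE → rest
call_id=107: disposition='no_answer' → inner[duration_s >= 2110] → T1
call_id=108: disposition='wrong_num' → inner[wait_s < 350] → T1
call_id=109: disposition='wrong_num' → inner[wait_s < 514] → T5

T1, T8, rest, T1, T8, T5, rest, T1, T1, T5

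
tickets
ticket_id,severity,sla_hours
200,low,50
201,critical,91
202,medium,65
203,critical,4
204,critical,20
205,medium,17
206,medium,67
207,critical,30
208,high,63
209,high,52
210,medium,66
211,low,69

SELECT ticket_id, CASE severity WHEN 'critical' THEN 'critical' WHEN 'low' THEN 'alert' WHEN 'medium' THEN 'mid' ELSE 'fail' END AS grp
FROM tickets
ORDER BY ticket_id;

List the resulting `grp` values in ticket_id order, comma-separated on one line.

alert, critical, mid, critical, critical, mid, mid, critical, fail, fail, mid, alert

ticket_id=200: severity='low' → alert
ticket_id=201: severity='critical' → critical
ticket_id=202: severity='medium' → mid
ticket_id=203: severity='critical' → critical
ticket_id=204: severity='critical' → critical
ticket_id=205: severity='medium' → mid
ticket_id=206: severity='medium' → mid
ticket_id=207: severity='critical' → critical
ticket_id=208: ELSE → fail
ticket_id=209: ELSE → fail
ticket_id=210: severity='medium' → mid
ticket_id=211: severity='low' → alert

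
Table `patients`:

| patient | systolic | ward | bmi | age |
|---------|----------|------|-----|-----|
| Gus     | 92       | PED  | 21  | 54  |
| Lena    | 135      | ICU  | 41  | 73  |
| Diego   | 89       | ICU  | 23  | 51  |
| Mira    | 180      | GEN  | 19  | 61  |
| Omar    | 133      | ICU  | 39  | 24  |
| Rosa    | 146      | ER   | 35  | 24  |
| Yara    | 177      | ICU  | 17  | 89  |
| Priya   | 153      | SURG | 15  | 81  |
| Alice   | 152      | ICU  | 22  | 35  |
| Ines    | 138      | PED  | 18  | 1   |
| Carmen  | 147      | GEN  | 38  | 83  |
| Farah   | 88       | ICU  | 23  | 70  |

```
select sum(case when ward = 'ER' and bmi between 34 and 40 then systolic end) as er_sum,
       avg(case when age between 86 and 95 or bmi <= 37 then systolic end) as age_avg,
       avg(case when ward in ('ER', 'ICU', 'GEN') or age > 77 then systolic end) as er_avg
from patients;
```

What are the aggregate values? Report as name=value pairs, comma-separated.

er_sum=146, age_avg=135, er_avg=140

[er_sum: ward = 'ER' and bmi between 34 and 40]
patient=Gus: ✗
patient=Lena: ✗
patient=Diego: ✗
patient=Mira: ✗
patient=Omar: ✗
patient=Rosa: ✓ → 146
patient=Yara: ✗
patient=Priya: ✗
patient=Alice: ✗
patient=Ines: ✗
patient=Carmen: ✗
patient=Farah: ✗
er_sum = 146
—
[age_avg: age between 86 and 95 or bmi <= 37]
patient=Gus: ✓ → 92
patient=Lena: ✗
patient=Diego: ✓ → 89
patient=Mira: ✓ → 180
patient=Omar: ✗
patient=Rosa: ✓ → 146
patient=Yara: ✓ → 177
patient=Priya: ✓ → 153
patient=Alice: ✓ → 152
patient=Ines: ✓ → 138
patient=Carmen: ✗
patient=Farah: ✓ → 88
age_avg = (92 + 89 + 180 + 146 + 177 + 153 + 152 + 138 + 88) / 9 = 135
—
[er_avg: ward in ('ER', 'ICU', 'GEN') or age > 77]
patient=Gus: ✗
patient=Lena: ✓ → 135
patient=Diego: ✓ → 89
patient=Mira: ✓ → 180
patient=Omar: ✓ → 133
patient=Rosa: ✓ → 146
patient=Yara: ✓ → 177
patient=Priya: ✓ → 153
patient=Alice: ✓ → 152
patient=Ines: ✗
patient=Carmen: ✓ → 147
patient=Farah: ✓ → 88
er_avg = (135 + 89 + 180 + 133 + 146 + 177 + 153 + 152 + 147 + 88) / 10 = 140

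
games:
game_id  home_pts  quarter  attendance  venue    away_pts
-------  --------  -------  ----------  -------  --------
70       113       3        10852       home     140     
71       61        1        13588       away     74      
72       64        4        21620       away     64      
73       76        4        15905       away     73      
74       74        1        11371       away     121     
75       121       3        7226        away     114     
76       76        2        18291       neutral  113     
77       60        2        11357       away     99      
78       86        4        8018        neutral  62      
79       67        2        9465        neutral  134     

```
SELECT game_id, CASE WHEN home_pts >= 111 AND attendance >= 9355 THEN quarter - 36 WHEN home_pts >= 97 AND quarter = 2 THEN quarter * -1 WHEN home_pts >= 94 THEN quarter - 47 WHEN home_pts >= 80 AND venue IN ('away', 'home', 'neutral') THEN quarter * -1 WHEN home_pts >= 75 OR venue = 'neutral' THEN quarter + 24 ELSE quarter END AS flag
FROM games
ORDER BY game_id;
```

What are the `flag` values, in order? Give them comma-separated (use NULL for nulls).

game_id=70: home_pts >= 111 AND attendance >= 9355 → -33
game_id=71: ELSE → 1
game_id=72: ELSE → 4
game_id=73: home_pts >= 75 OR venue = 'neutral' → 28
game_id=74: ELSE → 1
game_id=75: home_pts >= 94 → -44
game_id=76: home_pts >= 75 OR venue = 'neutral' → 26
game_id=77: ELSE → 2
game_id=78: home_pts >= 80 AND venue IN ('away', 'home', 'neutral') → -4
game_id=79: home_pts >= 75 OR venue = 'neutral' → 26

-33, 1, 4, 28, 1, -44, 26, 2, -4, 26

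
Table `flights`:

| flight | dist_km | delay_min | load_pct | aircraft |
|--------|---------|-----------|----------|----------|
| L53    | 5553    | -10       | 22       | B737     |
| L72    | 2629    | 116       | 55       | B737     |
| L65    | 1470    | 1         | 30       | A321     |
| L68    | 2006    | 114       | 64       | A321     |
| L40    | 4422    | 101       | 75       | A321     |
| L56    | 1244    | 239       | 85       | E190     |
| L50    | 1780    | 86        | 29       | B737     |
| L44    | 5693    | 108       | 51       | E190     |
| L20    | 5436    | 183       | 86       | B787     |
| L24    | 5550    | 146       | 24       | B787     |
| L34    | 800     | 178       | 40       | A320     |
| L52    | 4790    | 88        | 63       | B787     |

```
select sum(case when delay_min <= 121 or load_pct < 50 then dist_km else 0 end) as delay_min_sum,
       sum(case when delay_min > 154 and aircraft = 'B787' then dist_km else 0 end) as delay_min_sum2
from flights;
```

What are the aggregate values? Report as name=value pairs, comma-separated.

delay_min_sum=34693, delay_min_sum2=5436

[delay_min_sum: delay_min <= 121 or load_pct < 50]
flight=L53: ✓ → 5553
flight=L72: ✓ → 2629
flight=L65: ✓ → 1470
flight=L68: ✓ → 2006
flight=L40: ✓ → 4422
flight=L56: ✗
flight=L50: ✓ → 1780
flight=L44: ✓ → 5693
flight=L20: ✗
flight=L24: ✓ → 5550
flight=L34: ✓ → 800
flight=L52: ✓ → 4790
delay_min_sum = 5553 + 2629 + 1470 + 2006 + 4422 + 1780 + 5693 + 5550 + 800 + 4790 = 34693
—
[delay_min_sum2: delay_min > 154 and aircraft = 'B787']
flight=L53: ✗
flight=L72: ✗
flight=L65: ✗
flight=L68: ✗
flight=L40: ✗
flight=L56: ✗
flight=L50: ✗
flight=L44: ✗
flight=L20: ✓ → 5436
flight=L24: ✗
flight=L34: ✗
flight=L52: ✗
delay_min_sum2 = 5436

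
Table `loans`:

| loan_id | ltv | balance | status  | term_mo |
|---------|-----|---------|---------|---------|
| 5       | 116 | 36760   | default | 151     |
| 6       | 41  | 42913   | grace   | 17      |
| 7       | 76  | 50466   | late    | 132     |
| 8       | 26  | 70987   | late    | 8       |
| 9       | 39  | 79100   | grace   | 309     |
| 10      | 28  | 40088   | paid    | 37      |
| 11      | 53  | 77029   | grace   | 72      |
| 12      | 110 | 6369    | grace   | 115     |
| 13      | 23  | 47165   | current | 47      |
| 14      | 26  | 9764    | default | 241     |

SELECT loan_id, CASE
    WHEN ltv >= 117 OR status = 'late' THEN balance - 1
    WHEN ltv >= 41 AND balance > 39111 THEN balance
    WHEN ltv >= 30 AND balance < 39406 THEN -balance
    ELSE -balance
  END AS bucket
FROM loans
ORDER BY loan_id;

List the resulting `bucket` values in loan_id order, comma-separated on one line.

-36760, 42913, 50465, 70986, -79100, -40088, 77029, -6369, -47165, -9764

loan_id=5: ltv >= 30 AND balance < 39406 → -36760
loan_id=6: ltv >= 41 AND balance > 39111 → 42913
loan_id=7: ltv >= 117 OR status = 'late' → 50465
loan_id=8: ltv >= 117 OR status = 'late' → 70986
loan_id=9: ELSE → -79100
loan_id=10: ELSE → -40088
loan_id=11: ltv >= 41 AND balance > 39111 → 77029
loan_id=12: ltv >= 30 AND balance < 39406 → -6369
loan_id=13: ELSE → -47165
loan_id=14: ELSE → -9764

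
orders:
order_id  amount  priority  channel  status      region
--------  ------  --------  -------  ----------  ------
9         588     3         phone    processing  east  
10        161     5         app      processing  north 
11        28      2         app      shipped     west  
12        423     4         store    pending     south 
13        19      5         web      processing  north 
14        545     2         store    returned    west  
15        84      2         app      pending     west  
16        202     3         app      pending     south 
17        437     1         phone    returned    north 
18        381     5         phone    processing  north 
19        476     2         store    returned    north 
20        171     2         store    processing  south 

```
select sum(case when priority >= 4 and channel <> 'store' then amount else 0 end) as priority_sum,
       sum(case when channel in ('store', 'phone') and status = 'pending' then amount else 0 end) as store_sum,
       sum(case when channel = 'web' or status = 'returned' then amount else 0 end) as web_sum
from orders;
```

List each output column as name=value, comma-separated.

[priority_sum: priority >= 4 and channel <> 'store']
order_id=9: ✗
order_id=10: ✓ → 161
order_id=11: ✗
order_id=12: ✗
order_id=13: ✓ → 19
order_id=14: ✗
order_id=15: ✗
order_id=16: ✗
order_id=17: ✗
order_id=18: ✓ → 381
order_id=19: ✗
order_id=20: ✗
priority_sum = 161 + 19 + 381 = 561
—
[store_sum: channel in ('store', 'phone') and status = 'pending']
order_id=9: ✗
order_id=10: ✗
order_id=11: ✗
order_id=12: ✓ → 423
order_id=13: ✗
order_id=14: ✗
order_id=15: ✗
order_id=16: ✗
order_id=17: ✗
order_id=18: ✗
order_id=19: ✗
order_id=20: ✗
store_sum = 423
—
[web_sum: channel = 'web' or status = 'returned']
order_id=9: ✗
order_id=10: ✗
order_id=11: ✗
order_id=12: ✗
order_id=13: ✓ → 19
order_id=14: ✓ → 545
order_id=15: ✗
order_id=16: ✗
order_id=17: ✓ → 437
order_id=18: ✗
order_id=19: ✓ → 476
order_id=20: ✗
web_sum = 19 + 545 + 437 + 476 = 1477

priority_sum=561, store_sum=423, web_sum=1477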